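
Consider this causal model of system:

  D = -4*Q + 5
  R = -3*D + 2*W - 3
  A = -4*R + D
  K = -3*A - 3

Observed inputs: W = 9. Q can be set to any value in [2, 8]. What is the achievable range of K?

Substituting into the R equation gives R = 12*Q.
Substituting into the A equation gives A = -52*Q + 5.
Substituting into the K equation gives K = 156*Q - 18.
Linear in Q, so extremes are at the endpoints: Q = 2 gives K = 294; Q = 8 gives K = 1230.

294 to 1230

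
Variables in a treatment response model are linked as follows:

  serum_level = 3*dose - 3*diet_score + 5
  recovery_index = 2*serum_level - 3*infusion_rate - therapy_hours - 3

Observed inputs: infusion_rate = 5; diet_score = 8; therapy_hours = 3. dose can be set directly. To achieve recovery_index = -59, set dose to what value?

Substituting into the serum_level equation gives serum_level = 3*dose - 19.
recovery_index becomes 6*dose - 59.
Solve 6*dose - 59 = -59: dose = (-59 + 59) / 6 = 0.

dose = 0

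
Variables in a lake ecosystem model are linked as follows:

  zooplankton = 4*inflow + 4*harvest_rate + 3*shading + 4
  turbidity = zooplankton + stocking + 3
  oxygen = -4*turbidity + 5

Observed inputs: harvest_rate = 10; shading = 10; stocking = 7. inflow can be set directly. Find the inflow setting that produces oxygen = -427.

Substituting into the zooplankton equation gives zooplankton = 4*inflow + 74.
Substituting into the turbidity equation gives turbidity = 4*inflow + 84.
Substituting into the oxygen equation gives oxygen = -16*inflow - 331.
Solve -16*inflow - 331 = -427: inflow = (-427 + 331) / -16 = 6.

inflow = 6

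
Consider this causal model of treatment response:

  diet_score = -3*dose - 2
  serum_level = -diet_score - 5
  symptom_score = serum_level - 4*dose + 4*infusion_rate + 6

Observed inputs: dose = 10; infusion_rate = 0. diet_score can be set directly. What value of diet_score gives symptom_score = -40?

Intervening on diet_score fixes its value directly, overriding its dependence on dose.
Substituting into the symptom_score equation gives symptom_score = -diet_score - 39.
Solve -diet_score - 39 = -40: diet_score = (-40 + 39) / -1 = 1.

diet_score = 1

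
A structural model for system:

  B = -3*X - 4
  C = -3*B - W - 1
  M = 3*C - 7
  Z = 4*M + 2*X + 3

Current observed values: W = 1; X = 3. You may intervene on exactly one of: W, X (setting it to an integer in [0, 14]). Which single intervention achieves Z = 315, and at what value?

Intervening on W: Z = -12*W + 437. Reaching 315 requires W = 61/6, not an integer.
Intervening on X: with other inputs at their observed values, Z = 110*X + 95. Solving for 315 gives X = 2, within [0, 14].

set X = 2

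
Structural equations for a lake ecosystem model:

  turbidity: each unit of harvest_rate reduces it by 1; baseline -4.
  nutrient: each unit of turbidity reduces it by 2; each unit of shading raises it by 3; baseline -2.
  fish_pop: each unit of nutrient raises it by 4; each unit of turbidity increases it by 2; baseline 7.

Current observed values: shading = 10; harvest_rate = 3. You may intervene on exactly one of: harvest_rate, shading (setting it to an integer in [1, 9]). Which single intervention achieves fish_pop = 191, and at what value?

Intervening on harvest_rate: with other inputs at their observed values, fish_pop = 6*harvest_rate + 143. Solving for 191 gives harvest_rate = 8, within [1, 9].
Intervening on shading: fish_pop = 12*shading + 41. Reaching 191 requires shading = 25/2, not an integer.

set harvest_rate = 8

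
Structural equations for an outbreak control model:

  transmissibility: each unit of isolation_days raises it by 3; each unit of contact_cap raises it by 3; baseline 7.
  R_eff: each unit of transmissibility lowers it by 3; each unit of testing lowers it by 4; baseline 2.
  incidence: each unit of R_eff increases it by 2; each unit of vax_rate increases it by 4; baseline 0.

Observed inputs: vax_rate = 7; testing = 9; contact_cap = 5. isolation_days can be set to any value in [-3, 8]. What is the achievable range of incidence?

-316 to -118

Substituting into the transmissibility equation gives transmissibility = 3*isolation_days + 22.
This gives R_eff = -9*isolation_days - 100.
So incidence = -18*isolation_days - 172.
Linear in isolation_days, so extremes are at the endpoints: isolation_days = -3 gives incidence = -118; isolation_days = 8 gives incidence = -316.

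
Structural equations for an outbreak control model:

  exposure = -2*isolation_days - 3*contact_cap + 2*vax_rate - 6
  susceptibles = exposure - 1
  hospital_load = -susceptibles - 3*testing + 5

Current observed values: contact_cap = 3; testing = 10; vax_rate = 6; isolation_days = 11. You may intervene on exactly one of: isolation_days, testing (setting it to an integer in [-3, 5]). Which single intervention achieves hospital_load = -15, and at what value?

Intervening on isolation_days: with other inputs at their observed values, hospital_load = 2*isolation_days - 21. Solving for -15 gives isolation_days = 3, within [-3, 5].
Intervening on testing: hospital_load = -3*testing + 31. Reaching -15 requires testing = 46/3, not an integer.

set isolation_days = 3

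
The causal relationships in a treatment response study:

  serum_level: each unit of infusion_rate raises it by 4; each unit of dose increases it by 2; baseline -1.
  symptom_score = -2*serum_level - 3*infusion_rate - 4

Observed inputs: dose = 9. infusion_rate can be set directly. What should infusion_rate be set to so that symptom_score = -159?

Substituting into the serum_level equation gives serum_level = 4*infusion_rate + 17.
So symptom_score = -11*infusion_rate - 38.
Solve -11*infusion_rate - 38 = -159: infusion_rate = (-159 + 38) / -11 = 11.

infusion_rate = 11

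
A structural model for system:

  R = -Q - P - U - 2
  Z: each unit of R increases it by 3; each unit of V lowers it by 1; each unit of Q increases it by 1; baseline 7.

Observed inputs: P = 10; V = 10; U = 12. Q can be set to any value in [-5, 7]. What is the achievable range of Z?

Substituting into the R equation gives R = -Q - 24.
Substituting into the Z equation gives Z = -2*Q - 75.
Linear in Q, so extremes are at the endpoints: Q = -5 gives Z = -65; Q = 7 gives Z = -89.

-89 to -65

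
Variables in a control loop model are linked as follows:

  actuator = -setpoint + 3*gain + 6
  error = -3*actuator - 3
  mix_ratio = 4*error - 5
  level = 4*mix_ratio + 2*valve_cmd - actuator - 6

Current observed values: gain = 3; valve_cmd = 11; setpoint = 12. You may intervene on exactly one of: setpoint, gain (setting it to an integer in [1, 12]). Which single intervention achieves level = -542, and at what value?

Intervening on setpoint: with other inputs at their observed values, level = 49*setpoint - 787. Solving for -542 gives setpoint = 5, within [1, 12].
Intervening on gain: level = -147*gain + 242. Reaching -542 requires gain = 16/3, not an integer.

set setpoint = 5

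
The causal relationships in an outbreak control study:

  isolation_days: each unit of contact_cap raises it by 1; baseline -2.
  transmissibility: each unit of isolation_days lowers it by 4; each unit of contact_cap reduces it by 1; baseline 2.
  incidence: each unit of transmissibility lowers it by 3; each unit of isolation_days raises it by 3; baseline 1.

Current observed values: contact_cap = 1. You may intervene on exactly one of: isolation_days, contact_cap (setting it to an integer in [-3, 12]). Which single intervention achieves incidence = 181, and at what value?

Intervening on isolation_days: incidence = 15*isolation_days - 2. Reaching 181 requires isolation_days = 61/5, not an integer.
Intervening on contact_cap: with other inputs at their observed values, incidence = 18*contact_cap - 35. Solving for 181 gives contact_cap = 12, within [-3, 12].

set contact_cap = 12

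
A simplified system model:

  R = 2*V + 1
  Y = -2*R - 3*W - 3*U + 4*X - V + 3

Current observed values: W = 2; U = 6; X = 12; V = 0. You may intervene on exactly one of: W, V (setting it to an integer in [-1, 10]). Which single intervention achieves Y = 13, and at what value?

set W = 6

Intervening on W: with other inputs at their observed values, Y = -3*W + 31. Solving for 13 gives W = 6, within [-1, 10].
Intervening on V: Y = -5*V + 25. Reaching 13 requires V = 12/5, not an integer.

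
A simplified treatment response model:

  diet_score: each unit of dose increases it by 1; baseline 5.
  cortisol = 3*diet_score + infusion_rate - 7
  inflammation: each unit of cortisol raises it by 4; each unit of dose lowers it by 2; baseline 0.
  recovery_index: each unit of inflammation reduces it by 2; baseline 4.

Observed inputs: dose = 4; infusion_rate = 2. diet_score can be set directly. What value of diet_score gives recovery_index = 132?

diet_score = -3

Intervening on diet_score fixes its value directly, overriding its dependence on dose.
Substituting into the cortisol equation gives cortisol = 3*diet_score - 5.
This gives inflammation = 12*diet_score - 28.
Substituting into the recovery_index equation gives recovery_index = -24*diet_score + 60.
Solve -24*diet_score + 60 = 132: diet_score = (132 - 60) / -24 = -3.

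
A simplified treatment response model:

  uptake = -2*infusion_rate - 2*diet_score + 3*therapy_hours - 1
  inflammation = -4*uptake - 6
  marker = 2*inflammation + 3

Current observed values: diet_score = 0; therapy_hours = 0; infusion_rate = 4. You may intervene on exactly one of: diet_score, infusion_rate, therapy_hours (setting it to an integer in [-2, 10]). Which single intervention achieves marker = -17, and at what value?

Intervening on diet_score: marker = 16*diet_score + 63. Reaching -17 requires diet_score = -5, outside [-2, 10].
Intervening on infusion_rate: with other inputs at their observed values, marker = 16*infusion_rate - 1. Solving for -17 gives infusion_rate = -1, within [-2, 10].
Intervening on therapy_hours: marker = -24*therapy_hours + 63. Reaching -17 requires therapy_hours = 10/3, not an integer.

set infusion_rate = -1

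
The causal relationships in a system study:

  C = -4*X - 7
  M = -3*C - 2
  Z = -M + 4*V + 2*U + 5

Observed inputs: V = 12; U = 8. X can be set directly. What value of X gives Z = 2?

Substituting into the M equation gives M = 12*X + 19.
This gives Z = -12*X + 50.
Solve -12*X + 50 = 2: X = (2 - 50) / -12 = 4.

X = 4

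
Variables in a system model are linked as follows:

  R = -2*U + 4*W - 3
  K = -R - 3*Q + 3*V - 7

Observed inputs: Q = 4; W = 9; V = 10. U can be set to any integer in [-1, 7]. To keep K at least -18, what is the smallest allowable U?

U = 2

Substituting into the R equation gives R = -2*U + 33.
Substituting into the K equation gives K = 2*U - 22.
Require 2*U - 22 ≥ -18, so U ≥ 2.
The smallest integer in [-1, 7] satisfying this is 2.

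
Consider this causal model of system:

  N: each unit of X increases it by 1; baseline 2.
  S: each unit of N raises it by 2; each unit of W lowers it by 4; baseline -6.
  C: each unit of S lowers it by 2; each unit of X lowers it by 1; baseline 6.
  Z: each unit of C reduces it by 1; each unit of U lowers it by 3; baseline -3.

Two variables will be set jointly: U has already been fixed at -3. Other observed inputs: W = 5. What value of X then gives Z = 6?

With U held at -3:
Substituting into the S equation gives S = 2*X - 22.
Substituting into the C equation gives C = -5*X + 50.
Substituting into the Z equation gives Z = 5*X - 44.
Solve 5*X - 44 = 6: X = (6 + 44) / 5 = 10.

X = 10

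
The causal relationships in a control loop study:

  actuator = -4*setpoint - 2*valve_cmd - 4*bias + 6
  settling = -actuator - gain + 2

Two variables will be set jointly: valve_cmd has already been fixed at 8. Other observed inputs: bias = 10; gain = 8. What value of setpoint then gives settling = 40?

With valve_cmd held at 8:
Substituting into the actuator equation gives actuator = -4*setpoint - 50.
Substituting into the settling equation gives settling = 4*setpoint + 44.
Solve 4*setpoint + 44 = 40: setpoint = (40 - 44) / 4 = -1.

setpoint = -1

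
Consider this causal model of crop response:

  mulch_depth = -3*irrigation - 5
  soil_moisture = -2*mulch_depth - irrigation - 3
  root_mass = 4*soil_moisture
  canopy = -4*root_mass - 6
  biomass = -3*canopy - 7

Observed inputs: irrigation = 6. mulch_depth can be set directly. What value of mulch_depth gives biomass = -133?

mulch_depth = -3

Intervening on mulch_depth fixes its value directly, overriding its dependence on irrigation.
Substituting into the soil_moisture equation gives soil_moisture = -2*mulch_depth - 9.
So root_mass = -8*mulch_depth - 36.
So canopy = 32*mulch_depth + 138.
Substituting into the biomass equation gives biomass = -96*mulch_depth - 421.
Solve -96*mulch_depth - 421 = -133: mulch_depth = (-133 + 421) / -96 = -3.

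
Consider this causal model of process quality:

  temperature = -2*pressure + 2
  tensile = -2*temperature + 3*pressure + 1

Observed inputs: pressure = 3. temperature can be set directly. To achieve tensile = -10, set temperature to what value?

temperature = 10

Intervening on temperature fixes its value directly, overriding its dependence on pressure.
Substituting into the tensile equation gives tensile = -2*temperature + 10.
Solve -2*temperature + 10 = -10: temperature = (-10 - 10) / -2 = 10.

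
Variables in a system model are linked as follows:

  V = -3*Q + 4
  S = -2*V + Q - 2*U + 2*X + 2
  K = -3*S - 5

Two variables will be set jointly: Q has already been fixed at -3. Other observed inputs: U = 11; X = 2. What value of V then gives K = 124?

V = 12

With Q held at -3:
Intervening on V fixes its value directly, overriding its dependence on Q.
Substituting into the S equation gives S = -2*V - 19.
Substituting into the K equation gives K = 6*V + 52.
Solve 6*V + 52 = 124: V = (124 - 52) / 6 = 12.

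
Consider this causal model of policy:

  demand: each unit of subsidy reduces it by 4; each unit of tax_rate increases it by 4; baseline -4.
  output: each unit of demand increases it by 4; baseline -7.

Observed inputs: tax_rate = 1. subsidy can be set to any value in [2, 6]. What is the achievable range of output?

Substituting into the demand equation gives demand = -4*subsidy.
Substituting into the output equation gives output = -16*subsidy - 7.
Linear in subsidy, so extremes are at the endpoints: subsidy = 2 gives output = -39; subsidy = 6 gives output = -103.

-103 to -39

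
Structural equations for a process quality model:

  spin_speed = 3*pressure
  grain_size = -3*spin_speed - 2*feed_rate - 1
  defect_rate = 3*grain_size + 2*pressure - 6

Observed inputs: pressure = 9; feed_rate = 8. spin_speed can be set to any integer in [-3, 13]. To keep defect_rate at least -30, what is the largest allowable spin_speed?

Intervening on spin_speed fixes its value directly, overriding its dependence on pressure.
Substituting into the grain_size equation gives grain_size = -3*spin_speed - 17.
So defect_rate = -9*spin_speed - 39.
Require -9*spin_speed - 39 ≥ -30, so spin_speed ≤ -1.
The largest integer in [-3, 13] satisfying this is -1.

spin_speed = -1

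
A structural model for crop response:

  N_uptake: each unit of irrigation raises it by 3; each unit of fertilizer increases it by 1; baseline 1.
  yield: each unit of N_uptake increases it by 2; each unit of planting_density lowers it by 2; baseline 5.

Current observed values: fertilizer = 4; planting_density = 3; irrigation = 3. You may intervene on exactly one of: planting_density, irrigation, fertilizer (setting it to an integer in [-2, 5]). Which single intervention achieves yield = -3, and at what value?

Intervening on planting_density: yield = -2*planting_density + 33. Reaching -3 requires planting_density = 18, outside [-2, 5].
Intervening on irrigation: with other inputs at their observed values, yield = 6*irrigation + 9. Solving for -3 gives irrigation = -2, within [-2, 5].
Intervening on fertilizer: yield = 2*fertilizer + 19. Reaching -3 requires fertilizer = -11, outside [-2, 5].

set irrigation = -2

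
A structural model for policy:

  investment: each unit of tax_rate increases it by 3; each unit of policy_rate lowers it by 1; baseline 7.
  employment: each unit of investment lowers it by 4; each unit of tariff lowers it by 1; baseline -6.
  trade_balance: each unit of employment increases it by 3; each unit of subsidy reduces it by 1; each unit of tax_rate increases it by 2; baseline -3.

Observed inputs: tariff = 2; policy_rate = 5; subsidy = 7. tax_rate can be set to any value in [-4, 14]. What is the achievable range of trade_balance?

Substituting into the investment equation gives investment = 3*tax_rate + 2.
This gives employment = -12*tax_rate - 16.
trade_balance becomes -34*tax_rate - 58.
Linear in tax_rate, so extremes are at the endpoints: tax_rate = -4 gives trade_balance = 78; tax_rate = 14 gives trade_balance = -534.

-534 to 78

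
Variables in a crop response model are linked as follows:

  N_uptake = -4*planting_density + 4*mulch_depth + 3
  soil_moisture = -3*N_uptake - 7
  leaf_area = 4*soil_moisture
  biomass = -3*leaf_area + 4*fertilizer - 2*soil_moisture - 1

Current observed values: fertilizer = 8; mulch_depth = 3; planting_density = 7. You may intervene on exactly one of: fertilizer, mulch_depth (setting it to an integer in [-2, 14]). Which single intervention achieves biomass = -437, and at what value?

Intervening on fertilizer: with other inputs at their observed values, biomass = 4*fertilizer - 449. Solving for -437 gives fertilizer = 3, within [-2, 14].
Intervening on mulch_depth: biomass = 168*mulch_depth - 921. Reaching -437 requires mulch_depth = 121/42, not an integer.

set fertilizer = 3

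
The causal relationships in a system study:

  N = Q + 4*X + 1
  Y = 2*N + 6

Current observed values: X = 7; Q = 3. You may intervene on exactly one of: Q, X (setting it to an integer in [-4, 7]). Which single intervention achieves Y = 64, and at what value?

set Q = 0

Intervening on Q: with other inputs at their observed values, Y = 2*Q + 64. Solving for 64 gives Q = 0, within [-4, 7].
Intervening on X: Y = 8*X + 14. Reaching 64 requires X = 25/4, not an integer.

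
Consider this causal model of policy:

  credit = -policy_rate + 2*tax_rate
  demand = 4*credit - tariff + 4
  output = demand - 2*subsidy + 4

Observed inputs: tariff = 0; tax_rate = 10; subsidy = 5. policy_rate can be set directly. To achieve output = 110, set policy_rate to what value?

Substituting into the credit equation gives credit = -policy_rate + 20.
demand becomes -4*policy_rate + 84.
So output = -4*policy_rate + 78.
Solve -4*policy_rate + 78 = 110: policy_rate = (110 - 78) / -4 = -8.

policy_rate = -8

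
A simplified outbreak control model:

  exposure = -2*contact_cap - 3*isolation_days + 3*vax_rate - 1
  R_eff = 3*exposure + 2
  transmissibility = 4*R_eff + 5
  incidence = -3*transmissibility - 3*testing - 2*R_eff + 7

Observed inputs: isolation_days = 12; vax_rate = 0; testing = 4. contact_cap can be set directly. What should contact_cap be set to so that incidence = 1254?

Substituting into the exposure equation gives exposure = -2*contact_cap - 37.
R_eff becomes -6*contact_cap - 109.
Substituting into the transmissibility equation gives transmissibility = -24*contact_cap - 431.
So incidence = 84*contact_cap + 1506.
Solve 84*contact_cap + 1506 = 1254: contact_cap = (1254 - 1506) / 84 = -3.

contact_cap = -3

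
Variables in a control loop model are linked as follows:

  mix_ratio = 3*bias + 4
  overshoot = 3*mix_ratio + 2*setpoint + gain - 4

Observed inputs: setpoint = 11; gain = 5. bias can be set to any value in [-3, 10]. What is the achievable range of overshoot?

8 to 125

Substituting into the overshoot equation gives overshoot = 9*bias + 35.
Linear in bias, so extremes are at the endpoints: bias = -3 gives overshoot = 8; bias = 10 gives overshoot = 125.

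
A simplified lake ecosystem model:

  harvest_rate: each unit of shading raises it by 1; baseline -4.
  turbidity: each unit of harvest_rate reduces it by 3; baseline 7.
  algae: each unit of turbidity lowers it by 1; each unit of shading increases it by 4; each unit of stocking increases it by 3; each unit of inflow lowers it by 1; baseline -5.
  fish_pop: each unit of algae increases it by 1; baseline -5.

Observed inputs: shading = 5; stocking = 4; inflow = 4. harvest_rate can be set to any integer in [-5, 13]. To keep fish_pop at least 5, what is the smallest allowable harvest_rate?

Intervening on harvest_rate fixes its value directly, overriding its dependence on shading.
Substituting into the algae equation gives algae = 3*harvest_rate + 16.
Substituting into the fish_pop equation gives fish_pop = 3*harvest_rate + 11.
Require 3*harvest_rate + 11 ≥ 5, so harvest_rate ≥ -2.
The smallest integer in [-5, 13] satisfying this is -2.

harvest_rate = -2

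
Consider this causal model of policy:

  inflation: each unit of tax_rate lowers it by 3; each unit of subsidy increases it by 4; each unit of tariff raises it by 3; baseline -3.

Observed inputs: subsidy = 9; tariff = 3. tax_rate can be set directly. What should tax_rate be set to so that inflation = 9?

Substituting into the inflation equation gives inflation = -3*tax_rate + 42.
Solve -3*tax_rate + 42 = 9: tax_rate = (9 - 42) / -3 = 11.

tax_rate = 11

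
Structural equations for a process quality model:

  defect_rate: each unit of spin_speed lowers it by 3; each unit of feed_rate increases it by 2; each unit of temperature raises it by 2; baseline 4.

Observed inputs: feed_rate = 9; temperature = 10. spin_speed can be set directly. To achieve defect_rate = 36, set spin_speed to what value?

Substituting into the defect_rate equation gives defect_rate = -3*spin_speed + 42.
Solve -3*spin_speed + 42 = 36: spin_speed = (36 - 42) / -3 = 2.

spin_speed = 2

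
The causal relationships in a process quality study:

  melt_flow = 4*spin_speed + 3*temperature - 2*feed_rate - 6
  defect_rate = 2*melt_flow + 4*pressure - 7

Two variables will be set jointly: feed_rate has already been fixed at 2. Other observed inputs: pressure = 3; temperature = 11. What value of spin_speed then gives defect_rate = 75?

spin_speed = 3

With feed_rate held at 2:
Substituting into the melt_flow equation gives melt_flow = 4*spin_speed + 23.
This gives defect_rate = 8*spin_speed + 51.
Solve 8*spin_speed + 51 = 75: spin_speed = (75 - 51) / 8 = 3.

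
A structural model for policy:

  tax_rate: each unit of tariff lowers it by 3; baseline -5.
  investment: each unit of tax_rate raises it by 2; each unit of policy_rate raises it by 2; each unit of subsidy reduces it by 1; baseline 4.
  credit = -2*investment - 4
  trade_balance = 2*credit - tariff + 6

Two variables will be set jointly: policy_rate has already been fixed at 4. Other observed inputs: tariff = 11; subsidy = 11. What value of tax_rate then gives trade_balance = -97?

tax_rate = 10

With policy_rate held at 4:
Intervening on tax_rate fixes its value directly, overriding its dependence on tariff.
Substituting into the investment equation gives investment = 2*tax_rate + 1.
Substituting into the credit equation gives credit = -4*tax_rate - 6.
Substituting into the trade_balance equation gives trade_balance = -8*tax_rate - 17.
Solve -8*tax_rate - 17 = -97: tax_rate = (-97 + 17) / -8 = 10.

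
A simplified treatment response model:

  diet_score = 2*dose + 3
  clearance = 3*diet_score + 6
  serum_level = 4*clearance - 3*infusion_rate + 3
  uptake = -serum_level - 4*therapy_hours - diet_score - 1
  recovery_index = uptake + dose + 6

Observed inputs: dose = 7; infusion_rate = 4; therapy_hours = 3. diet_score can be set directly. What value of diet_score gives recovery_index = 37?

Intervening on diet_score fixes its value directly, overriding its dependence on dose.
Substituting into the serum_level equation gives serum_level = 12*diet_score + 15.
uptake becomes -13*diet_score - 28.
This gives recovery_index = -13*diet_score - 15.
Solve -13*diet_score - 15 = 37: diet_score = (37 + 15) / -13 = -4.

diet_score = -4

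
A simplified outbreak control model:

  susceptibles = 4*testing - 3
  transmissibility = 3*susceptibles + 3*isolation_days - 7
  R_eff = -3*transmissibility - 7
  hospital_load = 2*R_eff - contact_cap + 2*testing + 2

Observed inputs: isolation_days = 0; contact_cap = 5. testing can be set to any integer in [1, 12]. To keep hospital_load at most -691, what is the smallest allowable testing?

testing = 11

Substituting into the transmissibility equation gives transmissibility = 12*testing - 16.
Substituting into the R_eff equation gives R_eff = -36*testing + 41.
hospital_load becomes -70*testing + 79.
Require -70*testing + 79 ≤ -691, so testing ≥ 11.
The smallest integer in [1, 12] satisfying this is 11.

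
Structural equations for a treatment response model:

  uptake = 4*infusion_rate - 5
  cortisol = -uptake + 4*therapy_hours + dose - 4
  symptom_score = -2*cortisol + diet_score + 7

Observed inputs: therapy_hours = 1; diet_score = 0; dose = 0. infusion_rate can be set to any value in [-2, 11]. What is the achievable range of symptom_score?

Substituting into the cortisol equation gives cortisol = -4*infusion_rate + 5.
Substituting into the symptom_score equation gives symptom_score = 8*infusion_rate - 3.
Linear in infusion_rate, so extremes are at the endpoints: infusion_rate = -2 gives symptom_score = -19; infusion_rate = 11 gives symptom_score = 85.

-19 to 85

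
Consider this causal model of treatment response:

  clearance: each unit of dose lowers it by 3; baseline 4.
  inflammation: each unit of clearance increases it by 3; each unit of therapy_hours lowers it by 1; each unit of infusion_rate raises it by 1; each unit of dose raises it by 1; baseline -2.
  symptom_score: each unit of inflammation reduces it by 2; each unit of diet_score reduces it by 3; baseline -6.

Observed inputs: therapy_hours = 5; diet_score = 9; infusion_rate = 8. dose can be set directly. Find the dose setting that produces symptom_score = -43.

dose = 1

Substituting into the inflammation equation gives inflammation = -8*dose + 13.
Substituting into the symptom_score equation gives symptom_score = 16*dose - 59.
Solve 16*dose - 59 = -43: dose = (-43 + 59) / 16 = 1.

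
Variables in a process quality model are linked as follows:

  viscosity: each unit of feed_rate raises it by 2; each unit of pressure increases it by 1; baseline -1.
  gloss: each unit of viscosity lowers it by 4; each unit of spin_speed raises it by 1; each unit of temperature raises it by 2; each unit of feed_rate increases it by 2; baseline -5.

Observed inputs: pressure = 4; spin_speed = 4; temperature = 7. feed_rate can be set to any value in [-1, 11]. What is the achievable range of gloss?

-65 to 7

Substituting into the viscosity equation gives viscosity = 2*feed_rate + 3.
gloss becomes -6*feed_rate + 1.
Linear in feed_rate, so extremes are at the endpoints: feed_rate = -1 gives gloss = 7; feed_rate = 11 gives gloss = -65.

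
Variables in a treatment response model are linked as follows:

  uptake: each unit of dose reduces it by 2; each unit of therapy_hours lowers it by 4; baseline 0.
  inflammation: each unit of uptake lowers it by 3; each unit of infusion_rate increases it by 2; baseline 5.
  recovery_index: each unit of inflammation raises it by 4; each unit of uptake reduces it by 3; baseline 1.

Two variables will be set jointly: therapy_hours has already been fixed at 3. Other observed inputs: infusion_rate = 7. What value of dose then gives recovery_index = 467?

dose = 7

With therapy_hours held at 3:
Substituting into the uptake equation gives uptake = -2*dose - 12.
This gives inflammation = 6*dose + 55.
recovery_index becomes 30*dose + 257.
Solve 30*dose + 257 = 467: dose = (467 - 257) / 30 = 7.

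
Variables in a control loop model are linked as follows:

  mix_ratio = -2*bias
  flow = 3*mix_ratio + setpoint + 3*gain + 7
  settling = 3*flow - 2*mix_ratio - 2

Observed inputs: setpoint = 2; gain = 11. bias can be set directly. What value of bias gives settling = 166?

bias = -3

Substituting into the flow equation gives flow = -6*bias + 42.
Substituting into the settling equation gives settling = -14*bias + 124.
Solve -14*bias + 124 = 166: bias = (166 - 124) / -14 = -3.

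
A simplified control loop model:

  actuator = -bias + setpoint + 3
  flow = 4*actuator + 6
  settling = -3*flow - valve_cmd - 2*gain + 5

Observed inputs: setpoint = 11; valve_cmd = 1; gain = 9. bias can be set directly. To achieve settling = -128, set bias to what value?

Substituting into the actuator equation gives actuator = -bias + 14.
Substituting into the flow equation gives flow = -4*bias + 62.
This gives settling = 12*bias - 200.
Solve 12*bias - 200 = -128: bias = (-128 + 200) / 12 = 6.

bias = 6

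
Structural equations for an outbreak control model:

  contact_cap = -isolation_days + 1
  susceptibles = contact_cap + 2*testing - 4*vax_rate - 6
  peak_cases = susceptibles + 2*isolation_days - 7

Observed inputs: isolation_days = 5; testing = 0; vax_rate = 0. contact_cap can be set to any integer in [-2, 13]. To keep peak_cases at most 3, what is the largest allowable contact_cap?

Intervening on contact_cap fixes its value directly, overriding its dependence on isolation_days.
Substituting into the susceptibles equation gives susceptibles = contact_cap - 6.
peak_cases becomes contact_cap - 3.
Require contact_cap - 3 ≤ 3, so contact_cap ≤ 6.
The largest integer in [-2, 13] satisfying this is 6.

contact_cap = 6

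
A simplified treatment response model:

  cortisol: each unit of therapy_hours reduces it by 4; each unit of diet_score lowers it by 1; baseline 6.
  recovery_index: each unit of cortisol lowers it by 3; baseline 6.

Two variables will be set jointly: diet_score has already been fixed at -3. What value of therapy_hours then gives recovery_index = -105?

therapy_hours = -7

With diet_score held at -3:
Substituting into the cortisol equation gives cortisol = -4*therapy_hours + 9.
This gives recovery_index = 12*therapy_hours - 21.
Solve 12*therapy_hours - 21 = -105: therapy_hours = (-105 + 21) / 12 = -7.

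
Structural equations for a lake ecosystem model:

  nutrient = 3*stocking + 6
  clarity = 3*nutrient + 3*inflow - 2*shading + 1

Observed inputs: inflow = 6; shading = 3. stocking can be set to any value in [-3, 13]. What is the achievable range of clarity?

Substituting into the clarity equation gives clarity = 9*stocking + 31.
Linear in stocking, so extremes are at the endpoints: stocking = -3 gives clarity = 4; stocking = 13 gives clarity = 148.

4 to 148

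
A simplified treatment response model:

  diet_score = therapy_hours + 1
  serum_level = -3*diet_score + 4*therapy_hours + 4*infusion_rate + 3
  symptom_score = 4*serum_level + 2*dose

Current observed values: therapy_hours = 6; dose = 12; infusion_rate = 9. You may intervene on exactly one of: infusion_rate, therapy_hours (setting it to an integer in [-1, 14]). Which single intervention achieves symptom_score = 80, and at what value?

Intervening on infusion_rate: with other inputs at their observed values, symptom_score = 16*infusion_rate + 48. Solving for 80 gives infusion_rate = 2, within [-1, 14].
Intervening on therapy_hours: symptom_score = 4*therapy_hours + 168. Reaching 80 requires therapy_hours = -22, outside [-1, 14].

set infusion_rate = 2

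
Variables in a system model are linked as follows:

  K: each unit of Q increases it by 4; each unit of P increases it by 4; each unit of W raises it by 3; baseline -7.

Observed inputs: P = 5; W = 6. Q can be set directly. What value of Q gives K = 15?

Q = -4

Substituting into the K equation gives K = 4*Q + 31.
Solve 4*Q + 31 = 15: Q = (15 - 31) / 4 = -4.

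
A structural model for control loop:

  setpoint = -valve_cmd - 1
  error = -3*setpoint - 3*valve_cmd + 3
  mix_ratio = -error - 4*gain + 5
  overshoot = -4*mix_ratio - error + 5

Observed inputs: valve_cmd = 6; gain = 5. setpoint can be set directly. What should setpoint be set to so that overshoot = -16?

setpoint = 4

Intervening on setpoint fixes its value directly, overriding its dependence on valve_cmd.
Substituting into the error equation gives error = -3*setpoint - 15.
This gives mix_ratio = 3*setpoint.
Substituting into the overshoot equation gives overshoot = -9*setpoint + 20.
Solve -9*setpoint + 20 = -16: setpoint = (-16 - 20) / -9 = 4.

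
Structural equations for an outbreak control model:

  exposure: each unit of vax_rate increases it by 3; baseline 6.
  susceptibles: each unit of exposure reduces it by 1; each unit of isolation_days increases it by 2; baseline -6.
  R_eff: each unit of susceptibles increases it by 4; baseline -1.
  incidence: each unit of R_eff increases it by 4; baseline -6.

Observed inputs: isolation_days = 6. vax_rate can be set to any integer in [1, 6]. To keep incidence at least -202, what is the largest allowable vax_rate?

vax_rate = 4

Substituting into the susceptibles equation gives susceptibles = -3*vax_rate.
This gives R_eff = -12*vax_rate - 1.
So incidence = -48*vax_rate - 10.
Require -48*vax_rate - 10 ≥ -202, so vax_rate ≤ 4.
The largest integer in [1, 6] satisfying this is 4.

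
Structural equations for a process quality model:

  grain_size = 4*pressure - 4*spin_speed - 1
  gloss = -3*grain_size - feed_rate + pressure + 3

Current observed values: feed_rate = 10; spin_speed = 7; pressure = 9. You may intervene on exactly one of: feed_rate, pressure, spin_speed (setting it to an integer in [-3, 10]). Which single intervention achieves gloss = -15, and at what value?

Intervening on feed_rate: with other inputs at their observed values, gloss = -feed_rate - 9. Solving for -15 gives feed_rate = 6, within [-3, 10].
Intervening on pressure: gloss = -11*pressure + 80. Reaching -15 requires pressure = 95/11, not an integer.
Intervening on spin_speed: gloss = 12*spin_speed - 103. Reaching -15 requires spin_speed = 22/3, not an integer.

set feed_rate = 6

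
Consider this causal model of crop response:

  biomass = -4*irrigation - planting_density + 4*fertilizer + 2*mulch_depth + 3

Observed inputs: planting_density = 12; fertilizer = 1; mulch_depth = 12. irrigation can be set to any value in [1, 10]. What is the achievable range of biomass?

-21 to 15

Substituting into the biomass equation gives biomass = -4*irrigation + 19.
Linear in irrigation, so extremes are at the endpoints: irrigation = 1 gives biomass = 15; irrigation = 10 gives biomass = -21.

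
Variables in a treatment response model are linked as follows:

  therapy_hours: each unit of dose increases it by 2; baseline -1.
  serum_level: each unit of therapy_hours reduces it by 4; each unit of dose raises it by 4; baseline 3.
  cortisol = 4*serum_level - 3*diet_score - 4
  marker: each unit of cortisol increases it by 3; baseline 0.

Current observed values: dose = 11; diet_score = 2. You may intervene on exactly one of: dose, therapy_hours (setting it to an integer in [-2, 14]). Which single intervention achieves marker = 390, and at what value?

set therapy_hours = 3

Intervening on dose: marker = -48*dose + 54. Reaching 390 requires dose = -7, outside [-2, 14].
Intervening on therapy_hours: with other inputs at their observed values, marker = -48*therapy_hours + 534. Solving for 390 gives therapy_hours = 3, within [-2, 14].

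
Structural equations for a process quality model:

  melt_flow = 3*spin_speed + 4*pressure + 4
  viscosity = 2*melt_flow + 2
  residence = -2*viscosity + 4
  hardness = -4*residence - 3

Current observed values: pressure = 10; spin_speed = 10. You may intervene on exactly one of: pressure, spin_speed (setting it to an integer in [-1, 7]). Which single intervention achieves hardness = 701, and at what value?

set spin_speed = 0

Intervening on pressure: hardness = 64*pressure + 541. Reaching 701 requires pressure = 5/2, not an integer.
Intervening on spin_speed: with other inputs at their observed values, hardness = 48*spin_speed + 701. Solving for 701 gives spin_speed = 0, within [-1, 7].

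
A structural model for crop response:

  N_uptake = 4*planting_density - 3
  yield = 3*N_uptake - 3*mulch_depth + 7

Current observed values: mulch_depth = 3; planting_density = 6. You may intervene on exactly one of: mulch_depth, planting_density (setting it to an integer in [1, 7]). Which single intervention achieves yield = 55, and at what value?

set mulch_depth = 5

Intervening on mulch_depth: with other inputs at their observed values, yield = -3*mulch_depth + 70. Solving for 55 gives mulch_depth = 5, within [1, 7].
Intervening on planting_density: yield = 12*planting_density - 11. Reaching 55 requires planting_density = 11/2, not an integer.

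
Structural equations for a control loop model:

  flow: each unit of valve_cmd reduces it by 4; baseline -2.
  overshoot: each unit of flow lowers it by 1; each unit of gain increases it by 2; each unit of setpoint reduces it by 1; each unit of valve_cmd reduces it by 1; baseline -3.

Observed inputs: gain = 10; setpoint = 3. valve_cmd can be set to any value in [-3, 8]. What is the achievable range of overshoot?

7 to 40

Substituting into the overshoot equation gives overshoot = 3*valve_cmd + 16.
Linear in valve_cmd, so extremes are at the endpoints: valve_cmd = -3 gives overshoot = 7; valve_cmd = 8 gives overshoot = 40.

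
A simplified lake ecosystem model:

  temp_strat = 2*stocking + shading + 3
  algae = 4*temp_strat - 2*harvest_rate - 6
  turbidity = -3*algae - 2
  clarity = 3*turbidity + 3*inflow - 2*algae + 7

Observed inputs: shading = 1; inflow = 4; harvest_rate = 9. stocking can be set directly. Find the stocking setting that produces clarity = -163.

Substituting into the temp_strat equation gives temp_strat = 2*stocking + 4.
So algae = 8*stocking - 8.
Substituting into the turbidity equation gives turbidity = -24*stocking + 22.
So clarity = -88*stocking + 101.
Solve -88*stocking + 101 = -163: stocking = (-163 - 101) / -88 = 3.

stocking = 3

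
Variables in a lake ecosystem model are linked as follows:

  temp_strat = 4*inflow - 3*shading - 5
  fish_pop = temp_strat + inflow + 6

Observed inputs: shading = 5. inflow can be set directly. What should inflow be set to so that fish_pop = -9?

inflow = 1

Substituting into the temp_strat equation gives temp_strat = 4*inflow - 20.
Substituting into the fish_pop equation gives fish_pop = 5*inflow - 14.
Solve 5*inflow - 14 = -9: inflow = (-9 + 14) / 5 = 1.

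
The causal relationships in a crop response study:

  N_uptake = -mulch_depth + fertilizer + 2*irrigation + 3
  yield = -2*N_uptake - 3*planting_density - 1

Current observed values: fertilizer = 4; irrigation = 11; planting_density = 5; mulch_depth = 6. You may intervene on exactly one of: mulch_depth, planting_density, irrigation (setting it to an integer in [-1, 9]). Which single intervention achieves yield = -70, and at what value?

Intervening on mulch_depth: with other inputs at their observed values, yield = 2*mulch_depth - 74. Solving for -70 gives mulch_depth = 2, within [-1, 9].
Intervening on planting_density: yield = -3*planting_density - 47. Reaching -70 requires planting_density = 23/3, not an integer.
Intervening on irrigation: yield = -4*irrigation - 18. Reaching -70 requires irrigation = 13, outside [-1, 9].

set mulch_depth = 2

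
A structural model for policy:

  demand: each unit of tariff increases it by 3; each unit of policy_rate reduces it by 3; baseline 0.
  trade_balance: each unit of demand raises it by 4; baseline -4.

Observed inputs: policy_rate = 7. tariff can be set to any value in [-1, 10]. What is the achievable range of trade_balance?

-100 to 32

Substituting into the demand equation gives demand = 3*tariff - 21.
So trade_balance = 12*tariff - 88.
Linear in tariff, so extremes are at the endpoints: tariff = -1 gives trade_balance = -100; tariff = 10 gives trade_balance = 32.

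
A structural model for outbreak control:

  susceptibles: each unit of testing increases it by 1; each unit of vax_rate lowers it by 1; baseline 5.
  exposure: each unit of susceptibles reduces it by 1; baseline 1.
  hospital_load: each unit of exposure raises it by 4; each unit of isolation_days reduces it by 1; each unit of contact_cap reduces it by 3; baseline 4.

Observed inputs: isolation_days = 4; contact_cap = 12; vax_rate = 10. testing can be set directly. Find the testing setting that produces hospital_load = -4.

testing = -2

Substituting into the susceptibles equation gives susceptibles = testing - 5.
Substituting into the exposure equation gives exposure = -testing + 6.
So hospital_load = -4*testing - 12.
Solve -4*testing - 12 = -4: testing = (-4 + 12) / -4 = -2.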